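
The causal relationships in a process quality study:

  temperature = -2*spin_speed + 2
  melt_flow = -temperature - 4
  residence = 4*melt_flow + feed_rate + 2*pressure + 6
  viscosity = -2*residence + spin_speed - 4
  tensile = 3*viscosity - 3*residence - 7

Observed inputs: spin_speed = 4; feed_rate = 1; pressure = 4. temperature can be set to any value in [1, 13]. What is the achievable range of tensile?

38 to 470

Intervening on temperature fixes its value directly, overriding its dependence on spin_speed.
Substituting into the residence equation gives residence = -4*temperature - 1.
viscosity becomes 8*temperature + 2.
Substituting into the tensile equation gives tensile = 36*temperature + 2.
Linear in temperature, so extremes are at the endpoints: temperature = 1 gives tensile = 38; temperature = 13 gives tensile = 470.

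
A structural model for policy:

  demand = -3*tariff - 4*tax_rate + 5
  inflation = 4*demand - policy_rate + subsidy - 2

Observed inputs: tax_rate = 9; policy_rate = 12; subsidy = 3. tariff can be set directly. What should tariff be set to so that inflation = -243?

Substituting into the demand equation gives demand = -3*tariff - 31.
So inflation = -12*tariff - 135.
Solve -12*tariff - 135 = -243: tariff = (-243 + 135) / -12 = 9.

tariff = 9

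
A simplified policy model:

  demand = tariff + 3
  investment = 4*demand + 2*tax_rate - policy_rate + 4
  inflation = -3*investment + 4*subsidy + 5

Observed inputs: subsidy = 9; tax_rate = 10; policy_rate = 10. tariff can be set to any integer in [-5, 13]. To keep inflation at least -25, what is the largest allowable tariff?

tariff = -1

Substituting into the investment equation gives investment = 4*tariff + 26.
This gives inflation = -12*tariff - 37.
Require -12*tariff - 37 ≥ -25, so tariff ≤ -1.
The largest integer in [-5, 13] satisfying this is -1.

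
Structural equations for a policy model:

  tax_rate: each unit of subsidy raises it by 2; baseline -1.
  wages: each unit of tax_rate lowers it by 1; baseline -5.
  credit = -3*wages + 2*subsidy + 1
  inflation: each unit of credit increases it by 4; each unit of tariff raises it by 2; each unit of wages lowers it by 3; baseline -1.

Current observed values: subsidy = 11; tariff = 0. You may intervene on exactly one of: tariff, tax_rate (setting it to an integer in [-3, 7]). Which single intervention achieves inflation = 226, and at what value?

Intervening on tariff: inflation = 2*tariff + 481. Reaching 226 requires tariff = -255/2, not an integer.
Intervening on tax_rate: with other inputs at their observed values, inflation = 15*tax_rate + 166. Solving for 226 gives tax_rate = 4, within [-3, 7].

set tax_rate = 4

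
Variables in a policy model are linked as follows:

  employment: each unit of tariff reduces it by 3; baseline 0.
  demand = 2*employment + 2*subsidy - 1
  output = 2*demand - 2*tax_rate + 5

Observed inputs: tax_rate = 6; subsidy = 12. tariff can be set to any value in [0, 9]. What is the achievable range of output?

Substituting into the demand equation gives demand = -6*tariff + 23.
Substituting into the output equation gives output = -12*tariff + 39.
Linear in tariff, so extremes are at the endpoints: tariff = 0 gives output = 39; tariff = 9 gives output = -69.

-69 to 39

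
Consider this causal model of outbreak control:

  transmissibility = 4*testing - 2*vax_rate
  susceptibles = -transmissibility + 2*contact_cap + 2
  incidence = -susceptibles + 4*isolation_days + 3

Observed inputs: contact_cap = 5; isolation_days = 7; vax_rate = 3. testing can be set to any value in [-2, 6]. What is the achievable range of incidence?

5 to 37

Substituting into the transmissibility equation gives transmissibility = 4*testing - 6.
Substituting into the susceptibles equation gives susceptibles = -4*testing + 18.
This gives incidence = 4*testing + 13.
Linear in testing, so extremes are at the endpoints: testing = -2 gives incidence = 5; testing = 6 gives incidence = 37.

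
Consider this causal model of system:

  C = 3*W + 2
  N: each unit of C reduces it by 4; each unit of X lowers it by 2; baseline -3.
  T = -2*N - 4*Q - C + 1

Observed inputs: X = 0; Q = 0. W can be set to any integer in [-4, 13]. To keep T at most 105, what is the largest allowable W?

Substituting into the N equation gives N = -12*W - 11.
Substituting into the T equation gives T = 21*W + 21.
Require 21*W + 21 ≤ 105, so W ≤ 4.
The largest integer in [-4, 13] satisfying this is 4.

W = 4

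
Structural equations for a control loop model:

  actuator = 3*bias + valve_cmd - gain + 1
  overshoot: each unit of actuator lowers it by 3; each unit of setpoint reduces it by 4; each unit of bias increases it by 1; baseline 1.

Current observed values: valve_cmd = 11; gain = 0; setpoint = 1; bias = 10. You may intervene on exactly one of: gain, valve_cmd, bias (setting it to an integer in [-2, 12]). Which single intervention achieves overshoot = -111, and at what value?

Intervening on gain: overshoot = 3*gain - 119. Reaching -111 requires gain = 8/3, not an integer.
Intervening on valve_cmd: overshoot = -3*valve_cmd - 86. Reaching -111 requires valve_cmd = 25/3, not an integer.
Intervening on bias: with other inputs at their observed values, overshoot = -8*bias - 39. Solving for -111 gives bias = 9, within [-2, 12].

set bias = 9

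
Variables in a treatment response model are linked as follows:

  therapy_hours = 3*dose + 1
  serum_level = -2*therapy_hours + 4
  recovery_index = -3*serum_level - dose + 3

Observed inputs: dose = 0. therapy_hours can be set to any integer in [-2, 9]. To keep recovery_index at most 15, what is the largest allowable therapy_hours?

therapy_hours = 4

Intervening on therapy_hours fixes its value directly, overriding its dependence on dose.
Substituting into the recovery_index equation gives recovery_index = 6*therapy_hours - 9.
Require 6*therapy_hours - 9 ≤ 15, so therapy_hours ≤ 4.
The largest integer in [-2, 9] satisfying this is 4.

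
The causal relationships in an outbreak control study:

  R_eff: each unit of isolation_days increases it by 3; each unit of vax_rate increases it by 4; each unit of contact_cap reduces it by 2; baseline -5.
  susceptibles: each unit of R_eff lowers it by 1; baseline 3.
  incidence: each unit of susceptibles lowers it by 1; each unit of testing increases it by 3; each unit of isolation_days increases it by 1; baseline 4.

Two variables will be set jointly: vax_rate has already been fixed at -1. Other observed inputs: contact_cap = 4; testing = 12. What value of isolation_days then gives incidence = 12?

With vax_rate held at -1:
Substituting into the R_eff equation gives R_eff = 3*isolation_days - 17.
Substituting into the susceptibles equation gives susceptibles = -3*isolation_days + 20.
incidence becomes 4*isolation_days + 20.
Solve 4*isolation_days + 20 = 12: isolation_days = (12 - 20) / 4 = -2.

isolation_days = -2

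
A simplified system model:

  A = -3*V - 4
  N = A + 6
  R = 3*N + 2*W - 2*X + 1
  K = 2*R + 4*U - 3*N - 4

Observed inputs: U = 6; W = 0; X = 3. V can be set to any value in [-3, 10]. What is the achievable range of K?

-74 to 43

Substituting into the N equation gives N = -3*V + 2.
This gives R = -9*V + 1.
K becomes -9*V + 16.
Linear in V, so extremes are at the endpoints: V = -3 gives K = 43; V = 10 gives K = -74.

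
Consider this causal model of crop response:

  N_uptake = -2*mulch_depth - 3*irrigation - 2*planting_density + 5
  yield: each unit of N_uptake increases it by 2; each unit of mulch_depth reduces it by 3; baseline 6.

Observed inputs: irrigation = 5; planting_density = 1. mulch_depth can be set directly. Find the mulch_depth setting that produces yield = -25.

mulch_depth = 1

Substituting into the N_uptake equation gives N_uptake = -2*mulch_depth - 12.
Substituting into the yield equation gives yield = -7*mulch_depth - 18.
Solve -7*mulch_depth - 18 = -25: mulch_depth = (-25 + 18) / -7 = 1.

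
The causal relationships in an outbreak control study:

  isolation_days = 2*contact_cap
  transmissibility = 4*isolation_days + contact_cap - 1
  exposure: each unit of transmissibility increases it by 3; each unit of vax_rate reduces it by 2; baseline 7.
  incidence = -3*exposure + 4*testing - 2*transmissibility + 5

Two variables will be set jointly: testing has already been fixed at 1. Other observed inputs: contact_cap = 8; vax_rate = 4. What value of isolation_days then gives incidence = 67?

With testing held at 1:
Intervening on isolation_days fixes its value directly, overriding its dependence on contact_cap.
Substituting into the transmissibility equation gives transmissibility = 4*isolation_days + 7.
This gives exposure = 12*isolation_days + 20.
So incidence = -44*isolation_days - 65.
Solve -44*isolation_days - 65 = 67: isolation_days = (67 + 65) / -44 = -3.

isolation_days = -3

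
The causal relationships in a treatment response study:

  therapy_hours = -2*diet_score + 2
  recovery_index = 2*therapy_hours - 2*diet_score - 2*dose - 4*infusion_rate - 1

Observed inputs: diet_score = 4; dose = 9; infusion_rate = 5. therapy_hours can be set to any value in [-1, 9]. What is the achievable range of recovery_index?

-49 to -29

Intervening on therapy_hours fixes its value directly, overriding its dependence on diet_score.
Substituting into the recovery_index equation gives recovery_index = 2*therapy_hours - 47.
Linear in therapy_hours, so extremes are at the endpoints: therapy_hours = -1 gives recovery_index = -49; therapy_hours = 9 gives recovery_index = -29.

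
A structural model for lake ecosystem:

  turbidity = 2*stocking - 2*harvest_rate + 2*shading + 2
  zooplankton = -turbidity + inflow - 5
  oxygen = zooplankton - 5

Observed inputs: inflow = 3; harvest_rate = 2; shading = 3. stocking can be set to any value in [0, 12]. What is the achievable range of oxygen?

Substituting into the turbidity equation gives turbidity = 2*stocking + 4.
This gives zooplankton = -2*stocking - 6.
Substituting into the oxygen equation gives oxygen = -2*stocking - 11.
Linear in stocking, so extremes are at the endpoints: stocking = 0 gives oxygen = -11; stocking = 12 gives oxygen = -35.

-35 to -11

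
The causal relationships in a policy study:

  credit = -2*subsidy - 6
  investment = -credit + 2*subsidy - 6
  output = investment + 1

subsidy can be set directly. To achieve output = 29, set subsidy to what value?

subsidy = 7

Substituting into the investment equation gives investment = 4*subsidy.
Substituting into the output equation gives output = 4*subsidy + 1.
Solve 4*subsidy + 1 = 29: subsidy = (29 - 1) / 4 = 7.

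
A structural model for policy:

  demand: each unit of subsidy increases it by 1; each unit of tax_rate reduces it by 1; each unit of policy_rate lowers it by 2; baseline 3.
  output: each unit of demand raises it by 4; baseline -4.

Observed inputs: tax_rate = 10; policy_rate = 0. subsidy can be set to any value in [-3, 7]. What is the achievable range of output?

-44 to -4

Substituting into the demand equation gives demand = subsidy - 7.
This gives output = 4*subsidy - 32.
Linear in subsidy, so extremes are at the endpoints: subsidy = -3 gives output = -44; subsidy = 7 gives output = -4.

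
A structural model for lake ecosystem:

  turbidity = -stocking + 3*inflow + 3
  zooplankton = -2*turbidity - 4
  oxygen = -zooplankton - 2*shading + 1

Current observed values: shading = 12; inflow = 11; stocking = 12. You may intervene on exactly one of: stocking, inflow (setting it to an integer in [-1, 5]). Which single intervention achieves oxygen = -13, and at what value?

set inflow = 4

Intervening on stocking: oxygen = -2*stocking + 53. Reaching -13 requires stocking = 33, outside [-1, 5].
Intervening on inflow: with other inputs at their observed values, oxygen = 6*inflow - 37. Solving for -13 gives inflow = 4, within [-1, 5].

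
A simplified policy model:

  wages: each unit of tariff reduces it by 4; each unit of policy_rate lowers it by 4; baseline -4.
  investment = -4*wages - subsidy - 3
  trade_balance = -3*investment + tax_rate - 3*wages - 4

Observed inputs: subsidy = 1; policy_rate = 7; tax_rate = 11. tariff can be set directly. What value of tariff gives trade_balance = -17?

Substituting into the wages equation gives wages = -4*tariff - 32.
investment becomes 16*tariff + 124.
Substituting into the trade_balance equation gives trade_balance = -36*tariff - 269.
Solve -36*tariff - 269 = -17: tariff = (-17 + 269) / -36 = -7.

tariff = -7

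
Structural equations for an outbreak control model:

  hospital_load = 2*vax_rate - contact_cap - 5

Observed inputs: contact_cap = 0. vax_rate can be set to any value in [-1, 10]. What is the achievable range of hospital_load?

-7 to 15

Substituting into the hospital_load equation gives hospital_load = 2*vax_rate - 5.
Linear in vax_rate, so extremes are at the endpoints: vax_rate = -1 gives hospital_load = -7; vax_rate = 10 gives hospital_load = 15.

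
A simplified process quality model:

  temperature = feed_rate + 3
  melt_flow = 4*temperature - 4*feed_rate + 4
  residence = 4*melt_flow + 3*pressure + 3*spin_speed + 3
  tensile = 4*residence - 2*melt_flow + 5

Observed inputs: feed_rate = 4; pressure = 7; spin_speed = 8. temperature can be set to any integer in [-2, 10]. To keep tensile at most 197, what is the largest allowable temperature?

Intervening on temperature fixes its value directly, overriding its dependence on feed_rate.
Substituting into the melt_flow equation gives melt_flow = 4*temperature - 12.
Substituting into the residence equation gives residence = 16*temperature.
This gives tensile = 56*temperature + 29.
Require 56*temperature + 29 ≤ 197, so temperature ≤ 3.
The largest integer in [-2, 10] satisfying this is 3.

temperature = 3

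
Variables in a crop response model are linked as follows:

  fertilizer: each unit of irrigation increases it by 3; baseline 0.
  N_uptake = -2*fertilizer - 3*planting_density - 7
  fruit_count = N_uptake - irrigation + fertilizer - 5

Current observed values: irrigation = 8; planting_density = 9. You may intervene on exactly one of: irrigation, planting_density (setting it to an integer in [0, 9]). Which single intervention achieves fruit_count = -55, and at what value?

set irrigation = 4

Intervening on irrigation: with other inputs at their observed values, fruit_count = -4*irrigation - 39. Solving for -55 gives irrigation = 4, within [0, 9].
Intervening on planting_density: fruit_count = -3*planting_density - 44. Reaching -55 requires planting_density = 11/3, not an integer.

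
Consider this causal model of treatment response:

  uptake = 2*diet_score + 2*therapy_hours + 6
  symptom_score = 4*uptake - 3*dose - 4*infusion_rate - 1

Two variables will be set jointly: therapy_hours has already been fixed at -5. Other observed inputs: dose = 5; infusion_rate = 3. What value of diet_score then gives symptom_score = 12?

With therapy_hours held at -5:
Substituting into the uptake equation gives uptake = 2*diet_score - 4.
Substituting into the symptom_score equation gives symptom_score = 8*diet_score - 44.
Solve 8*diet_score - 44 = 12: diet_score = (12 + 44) / 8 = 7.

diet_score = 7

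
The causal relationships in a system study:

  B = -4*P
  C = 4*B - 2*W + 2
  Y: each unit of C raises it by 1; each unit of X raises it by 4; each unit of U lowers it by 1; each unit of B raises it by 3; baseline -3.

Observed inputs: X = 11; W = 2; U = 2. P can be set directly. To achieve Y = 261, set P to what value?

Substituting into the C equation gives C = -16*P - 2.
So Y = -28*P + 37.
Solve -28*P + 37 = 261: P = (261 - 37) / -28 = -8.

P = -8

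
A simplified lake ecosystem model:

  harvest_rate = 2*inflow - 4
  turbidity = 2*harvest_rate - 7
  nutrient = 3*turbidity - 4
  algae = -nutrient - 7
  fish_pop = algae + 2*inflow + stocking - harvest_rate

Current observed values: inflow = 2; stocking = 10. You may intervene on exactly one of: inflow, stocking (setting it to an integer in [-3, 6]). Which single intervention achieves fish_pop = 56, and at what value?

set inflow = 0

Intervening on inflow: with other inputs at their observed values, fish_pop = -12*inflow + 56. Solving for 56 gives inflow = 0, within [-3, 6].
Intervening on stocking: fish_pop = stocking + 22. Reaching 56 requires stocking = 34, outside [-3, 6].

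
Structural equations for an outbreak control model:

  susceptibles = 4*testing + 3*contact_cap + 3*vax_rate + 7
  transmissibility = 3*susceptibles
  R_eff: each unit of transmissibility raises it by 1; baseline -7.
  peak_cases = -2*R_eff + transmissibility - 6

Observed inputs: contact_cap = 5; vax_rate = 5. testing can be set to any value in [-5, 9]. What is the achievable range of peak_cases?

-211 to -43

Substituting into the susceptibles equation gives susceptibles = 4*testing + 37.
Substituting into the transmissibility equation gives transmissibility = 12*testing + 111.
Substituting into the R_eff equation gives R_eff = 12*testing + 104.
So peak_cases = -12*testing - 103.
Linear in testing, so extremes are at the endpoints: testing = -5 gives peak_cases = -43; testing = 9 gives peak_cases = -211.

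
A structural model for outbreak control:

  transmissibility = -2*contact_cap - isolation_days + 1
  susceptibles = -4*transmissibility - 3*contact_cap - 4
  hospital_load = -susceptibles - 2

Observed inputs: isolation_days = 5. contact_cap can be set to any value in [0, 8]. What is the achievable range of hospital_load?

-54 to -14

Substituting into the transmissibility equation gives transmissibility = -2*contact_cap - 4.
Substituting into the susceptibles equation gives susceptibles = 5*contact_cap + 12.
Substituting into the hospital_load equation gives hospital_load = -5*contact_cap - 14.
Linear in contact_cap, so extremes are at the endpoints: contact_cap = 0 gives hospital_load = -14; contact_cap = 8 gives hospital_load = -54.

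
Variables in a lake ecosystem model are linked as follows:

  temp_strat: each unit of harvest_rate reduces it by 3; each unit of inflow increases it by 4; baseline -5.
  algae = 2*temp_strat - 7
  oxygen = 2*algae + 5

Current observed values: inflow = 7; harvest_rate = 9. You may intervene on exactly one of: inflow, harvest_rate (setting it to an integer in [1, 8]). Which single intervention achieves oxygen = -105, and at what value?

Intervening on inflow: with other inputs at their observed values, oxygen = 16*inflow - 137. Solving for -105 gives inflow = 2, within [1, 8].
Intervening on harvest_rate: oxygen = -12*harvest_rate + 83. Reaching -105 requires harvest_rate = 47/3, not an integer.

set inflow = 2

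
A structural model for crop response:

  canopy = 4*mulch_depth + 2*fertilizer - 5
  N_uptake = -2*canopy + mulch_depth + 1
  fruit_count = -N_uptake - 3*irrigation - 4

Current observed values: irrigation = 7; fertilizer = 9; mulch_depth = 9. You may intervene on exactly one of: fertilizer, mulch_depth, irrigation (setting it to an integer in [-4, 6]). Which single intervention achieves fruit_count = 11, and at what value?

Intervening on fertilizer: with other inputs at their observed values, fruit_count = 4*fertilizer + 27. Solving for 11 gives fertilizer = -4, within [-4, 6].
Intervening on mulch_depth: fruit_count = 7*mulch_depth. Reaching 11 requires mulch_depth = 11/7, not an integer.
Intervening on irrigation: fruit_count = -3*irrigation + 84. Reaching 11 requires irrigation = 73/3, not an integer.

set fertilizer = -4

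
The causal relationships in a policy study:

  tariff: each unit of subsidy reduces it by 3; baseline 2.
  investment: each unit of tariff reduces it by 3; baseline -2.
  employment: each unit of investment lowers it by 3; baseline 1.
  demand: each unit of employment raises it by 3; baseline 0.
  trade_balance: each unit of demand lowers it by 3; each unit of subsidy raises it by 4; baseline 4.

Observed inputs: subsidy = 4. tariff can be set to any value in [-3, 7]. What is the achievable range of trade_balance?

-610 to 200

Intervening on tariff fixes its value directly, overriding its dependence on subsidy.
Substituting into the employment equation gives employment = 9*tariff + 7.
This gives demand = 27*tariff + 21.
This gives trade_balance = -81*tariff - 43.
Linear in tariff, so extremes are at the endpoints: tariff = -3 gives trade_balance = 200; tariff = 7 gives trade_balance = -610.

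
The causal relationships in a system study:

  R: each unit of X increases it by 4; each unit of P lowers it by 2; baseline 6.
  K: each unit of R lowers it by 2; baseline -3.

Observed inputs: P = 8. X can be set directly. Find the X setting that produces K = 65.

Substituting into the R equation gives R = 4*X - 10.
Substituting into the K equation gives K = -8*X + 17.
Solve -8*X + 17 = 65: X = (65 - 17) / -8 = -6.

X = -6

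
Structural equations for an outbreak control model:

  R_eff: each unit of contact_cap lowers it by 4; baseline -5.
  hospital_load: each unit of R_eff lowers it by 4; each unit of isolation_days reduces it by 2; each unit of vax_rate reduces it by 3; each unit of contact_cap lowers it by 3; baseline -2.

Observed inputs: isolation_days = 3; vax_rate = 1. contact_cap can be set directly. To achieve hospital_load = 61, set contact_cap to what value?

contact_cap = 4

Substituting into the hospital_load equation gives hospital_load = 13*contact_cap + 9.
Solve 13*contact_cap + 9 = 61: contact_cap = (61 - 9) / 13 = 4.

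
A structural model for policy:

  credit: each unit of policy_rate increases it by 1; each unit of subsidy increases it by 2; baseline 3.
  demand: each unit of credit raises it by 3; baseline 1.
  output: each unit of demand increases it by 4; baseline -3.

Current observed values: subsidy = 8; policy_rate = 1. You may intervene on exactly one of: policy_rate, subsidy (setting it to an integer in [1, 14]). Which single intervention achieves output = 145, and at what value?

set subsidy = 4

Intervening on policy_rate: output = 12*policy_rate + 229. Reaching 145 requires policy_rate = -7, outside [1, 14].
Intervening on subsidy: with other inputs at their observed values, output = 24*subsidy + 49. Solving for 145 gives subsidy = 4, within [1, 14].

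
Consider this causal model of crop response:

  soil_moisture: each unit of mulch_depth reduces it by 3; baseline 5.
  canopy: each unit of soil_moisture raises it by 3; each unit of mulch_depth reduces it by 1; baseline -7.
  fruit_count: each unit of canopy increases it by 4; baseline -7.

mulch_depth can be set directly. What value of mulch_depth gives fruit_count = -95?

Substituting into the canopy equation gives canopy = -10*mulch_depth + 8.
Substituting into the fruit_count equation gives fruit_count = -40*mulch_depth + 25.
Solve -40*mulch_depth + 25 = -95: mulch_depth = (-95 - 25) / -40 = 3.

mulch_depth = 3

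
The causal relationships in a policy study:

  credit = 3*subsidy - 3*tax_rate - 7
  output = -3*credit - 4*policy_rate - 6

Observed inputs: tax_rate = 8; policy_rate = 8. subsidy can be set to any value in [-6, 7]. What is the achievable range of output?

Substituting into the credit equation gives credit = 3*subsidy - 31.
Substituting into the output equation gives output = -9*subsidy + 55.
Linear in subsidy, so extremes are at the endpoints: subsidy = -6 gives output = 109; subsidy = 7 gives output = -8.

-8 to 109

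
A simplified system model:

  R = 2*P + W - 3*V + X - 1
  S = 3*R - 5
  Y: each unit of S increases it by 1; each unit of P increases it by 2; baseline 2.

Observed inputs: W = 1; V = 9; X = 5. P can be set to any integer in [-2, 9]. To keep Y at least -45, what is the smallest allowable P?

Substituting into the R equation gives R = 2*P - 22.
Substituting into the S equation gives S = 6*P - 71.
So Y = 8*P - 69.
Require 8*P - 69 ≥ -45, so P ≥ 3.
The smallest integer in [-2, 9] satisfying this is 3.

P = 3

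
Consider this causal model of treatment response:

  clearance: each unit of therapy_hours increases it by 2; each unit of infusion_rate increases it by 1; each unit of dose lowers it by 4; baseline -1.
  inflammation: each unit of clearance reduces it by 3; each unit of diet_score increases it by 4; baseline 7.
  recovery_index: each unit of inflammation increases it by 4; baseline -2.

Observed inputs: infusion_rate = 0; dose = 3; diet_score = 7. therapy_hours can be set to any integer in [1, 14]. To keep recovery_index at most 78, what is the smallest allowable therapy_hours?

Substituting into the clearance equation gives clearance = 2*therapy_hours - 13.
inflammation becomes -6*therapy_hours + 74.
So recovery_index = -24*therapy_hours + 294.
Require -24*therapy_hours + 294 ≤ 78, so therapy_hours ≥ 9.
The smallest integer in [1, 14] satisfying this is 9.

therapy_hours = 9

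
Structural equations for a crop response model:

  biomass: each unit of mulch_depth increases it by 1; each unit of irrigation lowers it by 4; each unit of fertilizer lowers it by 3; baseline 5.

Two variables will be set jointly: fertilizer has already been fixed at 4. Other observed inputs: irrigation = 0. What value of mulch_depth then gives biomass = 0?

With fertilizer held at 4:
Substituting into the biomass equation gives biomass = mulch_depth - 7.
Solve mulch_depth - 7 = 0: mulch_depth = (0 + 7) / 1 = 7.

mulch_depth = 7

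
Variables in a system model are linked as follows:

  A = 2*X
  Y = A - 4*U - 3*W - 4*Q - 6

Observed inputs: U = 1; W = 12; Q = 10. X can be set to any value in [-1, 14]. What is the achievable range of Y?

-88 to -58

Substituting into the Y equation gives Y = 2*X - 86.
Linear in X, so extremes are at the endpoints: X = -1 gives Y = -88; X = 14 gives Y = -58.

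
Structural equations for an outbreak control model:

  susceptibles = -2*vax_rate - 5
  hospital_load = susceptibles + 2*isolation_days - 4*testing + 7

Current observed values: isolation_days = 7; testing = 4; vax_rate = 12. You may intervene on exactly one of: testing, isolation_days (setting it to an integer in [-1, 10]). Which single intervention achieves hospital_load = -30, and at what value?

Intervening on testing: hospital_load = -4*testing - 8. Reaching -30 requires testing = 11/2, not an integer.
Intervening on isolation_days: with other inputs at their observed values, hospital_load = 2*isolation_days - 38. Solving for -30 gives isolation_days = 4, within [-1, 10].

set isolation_days = 4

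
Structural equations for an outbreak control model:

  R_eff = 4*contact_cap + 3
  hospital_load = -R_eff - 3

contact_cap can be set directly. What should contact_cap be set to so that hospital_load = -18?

Substituting into the hospital_load equation gives hospital_load = -4*contact_cap - 6.
Solve -4*contact_cap - 6 = -18: contact_cap = (-18 + 6) / -4 = 3.

contact_cap = 3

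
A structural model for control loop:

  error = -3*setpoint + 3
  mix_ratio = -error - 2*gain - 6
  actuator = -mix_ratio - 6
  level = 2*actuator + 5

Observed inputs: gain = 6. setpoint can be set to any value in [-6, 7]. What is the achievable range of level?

Substituting into the mix_ratio equation gives mix_ratio = 3*setpoint - 21.
So actuator = -3*setpoint + 15.
So level = -6*setpoint + 35.
Linear in setpoint, so extremes are at the endpoints: setpoint = -6 gives level = 71; setpoint = 7 gives level = -7.

-7 to 71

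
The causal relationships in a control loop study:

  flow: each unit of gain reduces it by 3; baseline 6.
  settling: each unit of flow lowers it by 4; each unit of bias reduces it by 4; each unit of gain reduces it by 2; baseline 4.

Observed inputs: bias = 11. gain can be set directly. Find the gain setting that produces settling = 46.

gain = 11

Substituting into the settling equation gives settling = 10*gain - 64.
Solve 10*gain - 64 = 46: gain = (46 + 64) / 10 = 11.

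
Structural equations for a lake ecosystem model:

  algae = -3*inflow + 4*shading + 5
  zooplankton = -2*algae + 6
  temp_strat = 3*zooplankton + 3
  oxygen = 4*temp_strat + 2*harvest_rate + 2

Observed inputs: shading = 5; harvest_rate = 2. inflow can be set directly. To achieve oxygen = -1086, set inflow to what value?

Substituting into the algae equation gives algae = -3*inflow + 25.
This gives zooplankton = 6*inflow - 44.
Substituting into the temp_strat equation gives temp_strat = 18*inflow - 129.
So oxygen = 72*inflow - 510.
Solve 72*inflow - 510 = -1086: inflow = (-1086 + 510) / 72 = -8.

inflow = -8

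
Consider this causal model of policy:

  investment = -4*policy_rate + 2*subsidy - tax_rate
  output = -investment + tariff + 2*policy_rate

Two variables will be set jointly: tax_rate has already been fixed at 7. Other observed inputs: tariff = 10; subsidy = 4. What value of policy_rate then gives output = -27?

policy_rate = -6

With tax_rate held at 7:
Substituting into the investment equation gives investment = -4*policy_rate + 1.
Substituting into the output equation gives output = 6*policy_rate + 9.
Solve 6*policy_rate + 9 = -27: policy_rate = (-27 - 9) / 6 = -6.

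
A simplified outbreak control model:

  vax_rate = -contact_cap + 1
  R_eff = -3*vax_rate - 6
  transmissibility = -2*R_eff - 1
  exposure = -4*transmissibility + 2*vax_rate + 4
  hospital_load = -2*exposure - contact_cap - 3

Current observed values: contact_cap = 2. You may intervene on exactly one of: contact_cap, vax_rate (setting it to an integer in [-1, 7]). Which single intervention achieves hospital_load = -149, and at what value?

Intervening on contact_cap: with other inputs at their observed values, hospital_load = -45*contact_cap + 121. Solving for -149 gives contact_cap = 6, within [-1, 7].
Intervening on vax_rate: hospital_load = 44*vax_rate + 75. Reaching -149 requires vax_rate = -56/11, not an integer.

set contact_cap = 6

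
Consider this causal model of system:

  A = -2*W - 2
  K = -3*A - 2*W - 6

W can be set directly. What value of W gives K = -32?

W = -8

Substituting into the K equation gives K = 4*W.
Solve 4*W = -32: W = -32 / 4 = -8.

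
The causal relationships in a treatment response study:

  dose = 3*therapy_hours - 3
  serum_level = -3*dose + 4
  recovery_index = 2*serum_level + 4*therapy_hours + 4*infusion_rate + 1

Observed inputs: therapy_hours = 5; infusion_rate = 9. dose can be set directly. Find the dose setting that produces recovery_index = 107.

Intervening on dose fixes its value directly, overriding its dependence on therapy_hours.
Substituting into the recovery_index equation gives recovery_index = -6*dose + 65.
Solve -6*dose + 65 = 107: dose = (107 - 65) / -6 = -7.

dose = -7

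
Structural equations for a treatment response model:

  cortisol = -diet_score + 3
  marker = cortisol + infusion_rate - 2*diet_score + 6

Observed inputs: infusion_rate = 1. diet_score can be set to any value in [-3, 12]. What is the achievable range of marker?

Substituting into the marker equation gives marker = -3*diet_score + 10.
Linear in diet_score, so extremes are at the endpoints: diet_score = -3 gives marker = 19; diet_score = 12 gives marker = -26.

-26 to 19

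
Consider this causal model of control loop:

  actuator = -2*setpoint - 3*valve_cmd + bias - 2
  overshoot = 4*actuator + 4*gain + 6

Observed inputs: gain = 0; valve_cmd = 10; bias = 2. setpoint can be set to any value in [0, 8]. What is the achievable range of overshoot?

Substituting into the actuator equation gives actuator = -2*setpoint - 30.
Substituting into the overshoot equation gives overshoot = -8*setpoint - 114.
Linear in setpoint, so extremes are at the endpoints: setpoint = 0 gives overshoot = -114; setpoint = 8 gives overshoot = -178.

-178 to -114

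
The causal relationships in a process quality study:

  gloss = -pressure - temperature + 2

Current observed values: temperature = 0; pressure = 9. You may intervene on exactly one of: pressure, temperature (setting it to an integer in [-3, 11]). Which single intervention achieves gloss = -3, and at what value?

set pressure = 5

Intervening on pressure: with other inputs at their observed values, gloss = -pressure + 2. Solving for -3 gives pressure = 5, within [-3, 11].
Intervening on temperature: gloss = -temperature - 7. Reaching -3 requires temperature = -4, outside [-3, 11].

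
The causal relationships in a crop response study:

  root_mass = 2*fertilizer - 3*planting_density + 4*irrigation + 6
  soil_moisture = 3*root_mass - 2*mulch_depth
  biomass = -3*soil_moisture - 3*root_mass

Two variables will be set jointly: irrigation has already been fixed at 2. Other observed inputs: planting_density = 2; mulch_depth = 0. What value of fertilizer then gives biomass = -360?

fertilizer = 11

With irrigation held at 2:
Substituting into the root_mass equation gives root_mass = 2*fertilizer + 8.
soil_moisture becomes 6*fertilizer + 24.
Substituting into the biomass equation gives biomass = -24*fertilizer - 96.
Solve -24*fertilizer - 96 = -360: fertilizer = (-360 + 96) / -24 = 11.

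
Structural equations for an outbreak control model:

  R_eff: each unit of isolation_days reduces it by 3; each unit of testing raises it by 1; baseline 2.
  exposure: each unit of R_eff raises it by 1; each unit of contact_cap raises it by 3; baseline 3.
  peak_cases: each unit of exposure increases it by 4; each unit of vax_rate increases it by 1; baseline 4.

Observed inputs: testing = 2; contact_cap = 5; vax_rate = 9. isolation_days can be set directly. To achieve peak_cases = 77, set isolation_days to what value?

Substituting into the R_eff equation gives R_eff = -3*isolation_days + 4.
So exposure = -3*isolation_days + 22.
Substituting into the peak_cases equation gives peak_cases = -12*isolation_days + 101.
Solve -12*isolation_days + 101 = 77: isolation_days = (77 - 101) / -12 = 2.

isolation_days = 2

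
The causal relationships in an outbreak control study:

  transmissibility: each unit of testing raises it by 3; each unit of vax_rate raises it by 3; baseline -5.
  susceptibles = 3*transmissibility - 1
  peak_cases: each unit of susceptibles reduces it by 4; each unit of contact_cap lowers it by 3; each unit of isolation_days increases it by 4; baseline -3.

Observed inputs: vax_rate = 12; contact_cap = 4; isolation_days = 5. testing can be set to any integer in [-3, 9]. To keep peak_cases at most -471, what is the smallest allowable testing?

testing = 3

Substituting into the transmissibility equation gives transmissibility = 3*testing + 31.
So susceptibles = 9*testing + 92.
This gives peak_cases = -36*testing - 363.
Require -36*testing - 363 ≤ -471, so testing ≥ 3.
The smallest integer in [-3, 9] satisfying this is 3.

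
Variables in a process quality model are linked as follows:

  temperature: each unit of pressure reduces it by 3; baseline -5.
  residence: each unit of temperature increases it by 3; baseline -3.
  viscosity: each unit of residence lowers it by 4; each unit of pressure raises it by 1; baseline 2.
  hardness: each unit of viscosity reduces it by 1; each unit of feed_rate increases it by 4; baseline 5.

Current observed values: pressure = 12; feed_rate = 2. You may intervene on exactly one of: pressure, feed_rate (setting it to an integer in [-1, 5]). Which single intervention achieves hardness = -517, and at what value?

set feed_rate = -1

Intervening on pressure: hardness = -37*pressure - 61. Reaching -517 requires pressure = 456/37, not an integer.
Intervening on feed_rate: with other inputs at their observed values, hardness = 4*feed_rate - 513. Solving for -517 gives feed_rate = -1, within [-1, 5].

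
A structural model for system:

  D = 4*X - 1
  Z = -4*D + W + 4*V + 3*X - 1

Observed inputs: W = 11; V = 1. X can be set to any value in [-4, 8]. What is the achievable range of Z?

-86 to 70

Substituting into the Z equation gives Z = -13*X + 18.
Linear in X, so extremes are at the endpoints: X = -4 gives Z = 70; X = 8 gives Z = -86.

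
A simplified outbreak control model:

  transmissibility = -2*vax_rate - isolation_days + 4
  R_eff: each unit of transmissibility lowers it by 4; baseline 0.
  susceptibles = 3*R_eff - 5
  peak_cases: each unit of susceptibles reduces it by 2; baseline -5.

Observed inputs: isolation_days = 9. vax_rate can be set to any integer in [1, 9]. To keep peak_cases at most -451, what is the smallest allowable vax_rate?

Substituting into the transmissibility equation gives transmissibility = -2*vax_rate - 5.
Substituting into the R_eff equation gives R_eff = 8*vax_rate + 20.
So susceptibles = 24*vax_rate + 55.
So peak_cases = -48*vax_rate - 115.
Require -48*vax_rate - 115 ≤ -451, so vax_rate ≥ 7.
The smallest integer in [1, 9] satisfying this is 7.

vax_rate = 7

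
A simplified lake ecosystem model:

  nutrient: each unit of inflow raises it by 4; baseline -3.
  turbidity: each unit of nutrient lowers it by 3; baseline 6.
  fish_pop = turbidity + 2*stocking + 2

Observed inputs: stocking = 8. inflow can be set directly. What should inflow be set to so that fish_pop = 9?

Substituting into the turbidity equation gives turbidity = -12*inflow + 15.
Substituting into the fish_pop equation gives fish_pop = -12*inflow + 33.
Solve -12*inflow + 33 = 9: inflow = (9 - 33) / -12 = 2.

inflow = 2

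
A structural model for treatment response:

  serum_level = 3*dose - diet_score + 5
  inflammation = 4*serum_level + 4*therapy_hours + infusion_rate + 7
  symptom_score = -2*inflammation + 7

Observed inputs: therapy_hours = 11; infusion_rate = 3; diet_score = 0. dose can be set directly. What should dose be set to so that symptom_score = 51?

dose = -8

Substituting into the serum_level equation gives serum_level = 3*dose + 5.
Substituting into the inflammation equation gives inflammation = 12*dose + 74.
symptom_score becomes -24*dose - 141.
Solve -24*dose - 141 = 51: dose = (51 + 141) / -24 = -8.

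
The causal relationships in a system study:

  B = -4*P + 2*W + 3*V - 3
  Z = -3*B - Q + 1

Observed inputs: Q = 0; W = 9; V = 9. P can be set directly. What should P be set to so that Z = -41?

P = 7

Substituting into the B equation gives B = -4*P + 42.
Substituting into the Z equation gives Z = 12*P - 125.
Solve 12*P - 125 = -41: P = (-41 + 125) / 12 = 7.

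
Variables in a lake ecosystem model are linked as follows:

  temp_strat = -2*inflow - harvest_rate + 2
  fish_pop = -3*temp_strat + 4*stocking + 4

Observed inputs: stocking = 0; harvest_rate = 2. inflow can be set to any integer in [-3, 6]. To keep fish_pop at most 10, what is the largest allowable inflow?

inflow = 1

Substituting into the temp_strat equation gives temp_strat = -2*inflow.
So fish_pop = 6*inflow + 4.
Require 6*inflow + 4 ≤ 10, so inflow ≤ 1.
The largest integer in [-3, 6] satisfying this is 1.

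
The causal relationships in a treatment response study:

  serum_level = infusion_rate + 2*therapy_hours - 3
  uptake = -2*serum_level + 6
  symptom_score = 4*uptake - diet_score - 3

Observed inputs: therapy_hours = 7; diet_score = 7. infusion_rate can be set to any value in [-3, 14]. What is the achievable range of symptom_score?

-186 to -50

Substituting into the serum_level equation gives serum_level = infusion_rate + 11.
Substituting into the uptake equation gives uptake = -2*infusion_rate - 16.
This gives symptom_score = -8*infusion_rate - 74.
Linear in infusion_rate, so extremes are at the endpoints: infusion_rate = -3 gives symptom_score = -50; infusion_rate = 14 gives symptom_score = -186.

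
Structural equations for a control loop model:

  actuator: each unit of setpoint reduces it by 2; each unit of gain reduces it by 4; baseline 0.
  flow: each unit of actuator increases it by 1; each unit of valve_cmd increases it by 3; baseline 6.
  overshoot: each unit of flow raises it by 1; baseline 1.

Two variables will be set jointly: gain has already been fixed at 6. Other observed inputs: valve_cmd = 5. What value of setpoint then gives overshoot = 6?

setpoint = -4

With gain held at 6:
Substituting into the actuator equation gives actuator = -2*setpoint - 24.
flow becomes -2*setpoint - 3.
This gives overshoot = -2*setpoint - 2.
Solve -2*setpoint - 2 = 6: setpoint = (6 + 2) / -2 = -4.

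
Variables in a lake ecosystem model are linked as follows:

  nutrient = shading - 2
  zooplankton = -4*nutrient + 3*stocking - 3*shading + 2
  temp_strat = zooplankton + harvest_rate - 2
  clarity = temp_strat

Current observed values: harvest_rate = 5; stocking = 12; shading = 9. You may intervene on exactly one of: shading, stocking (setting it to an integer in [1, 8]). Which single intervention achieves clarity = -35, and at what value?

Intervening on shading: clarity = -7*shading + 49. Reaching -35 requires shading = 12, outside [1, 8].
Intervening on stocking: with other inputs at their observed values, clarity = 3*stocking - 50. Solving for -35 gives stocking = 5, within [1, 8].

set stocking = 5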